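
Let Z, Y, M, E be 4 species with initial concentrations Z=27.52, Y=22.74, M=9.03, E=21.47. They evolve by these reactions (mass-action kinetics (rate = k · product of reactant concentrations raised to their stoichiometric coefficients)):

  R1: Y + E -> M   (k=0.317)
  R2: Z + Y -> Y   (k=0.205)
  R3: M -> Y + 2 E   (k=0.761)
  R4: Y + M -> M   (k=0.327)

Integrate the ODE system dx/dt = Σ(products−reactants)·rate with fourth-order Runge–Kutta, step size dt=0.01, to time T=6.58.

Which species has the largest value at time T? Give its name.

Dominant species at T: E

RK4 with dt=0.01: 658 steps to T=6.58. Trajectory (selected grid times):
t=0.00: Z=27.52 Y=22.74 M=9.03 E=21.47
t=0.73: Z=14.98 Y=1.01 M=15.99 E=23.81
t=1.46: Z=13.24 Y=0.69 M=13.43 E=34.49
t=2.19: Z=12.11 Y=0.52 M=11.80 E=43.10
t=2.92: Z=11.29 Y=0.42 M=10.64 E=50.47
t=3.66: Z=10.65 Y=0.35 M=9.76 E=57.08
t=4.39: Z=10.14 Y=0.30 M=9.08 E=62.99
t=5.12: Z=9.72 Y=0.27 M=8.52 E=68.44
t=5.85: Z=9.36 Y=0.24 M=8.05 E=73.50
t=6.58: Z=9.05 Y=0.21 M=7.65 E=78.26
At T=6.58: Z=9.05 Y=0.21 M=7.65 E=78.26; the largest is E.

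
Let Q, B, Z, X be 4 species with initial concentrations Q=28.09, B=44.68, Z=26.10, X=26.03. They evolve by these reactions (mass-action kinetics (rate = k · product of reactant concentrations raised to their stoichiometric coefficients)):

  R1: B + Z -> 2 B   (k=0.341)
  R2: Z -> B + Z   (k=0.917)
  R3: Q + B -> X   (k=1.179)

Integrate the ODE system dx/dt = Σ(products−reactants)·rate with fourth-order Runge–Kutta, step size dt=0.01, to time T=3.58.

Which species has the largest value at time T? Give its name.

RK4 with dt=0.01: 358 steps to T=3.58. Trajectory (selected grid times):
t=0.00: Q=28.09 B=44.68 Z=26.10 X=26.03
t=0.40: Q=0.00 B=44.50 Z=0.10 X=54.12
t=0.80: Q=0.00 B=44.61 Z=0.00 X=54.12
t=1.19: Q=0.00 B=44.61 Z=0.00 X=54.12
t=1.59: Q=0.00 B=44.61 Z=0.00 X=54.12
t=1.99: Q=0.00 B=44.61 Z=0.00 X=54.12
t=2.39: Q=0.00 B=44.61 Z=0.00 X=54.12
t=2.78: Q=0.00 B=44.61 Z=0.00 X=54.12
t=3.18: Q=0.00 B=44.61 Z=0.00 X=54.12
t=3.58: Q=0.00 B=44.61 Z=0.00 X=54.12
At T=3.58: Q=0.00 B=44.61 Z=0.00 X=54.12; the largest is X.

Dominant species at T: X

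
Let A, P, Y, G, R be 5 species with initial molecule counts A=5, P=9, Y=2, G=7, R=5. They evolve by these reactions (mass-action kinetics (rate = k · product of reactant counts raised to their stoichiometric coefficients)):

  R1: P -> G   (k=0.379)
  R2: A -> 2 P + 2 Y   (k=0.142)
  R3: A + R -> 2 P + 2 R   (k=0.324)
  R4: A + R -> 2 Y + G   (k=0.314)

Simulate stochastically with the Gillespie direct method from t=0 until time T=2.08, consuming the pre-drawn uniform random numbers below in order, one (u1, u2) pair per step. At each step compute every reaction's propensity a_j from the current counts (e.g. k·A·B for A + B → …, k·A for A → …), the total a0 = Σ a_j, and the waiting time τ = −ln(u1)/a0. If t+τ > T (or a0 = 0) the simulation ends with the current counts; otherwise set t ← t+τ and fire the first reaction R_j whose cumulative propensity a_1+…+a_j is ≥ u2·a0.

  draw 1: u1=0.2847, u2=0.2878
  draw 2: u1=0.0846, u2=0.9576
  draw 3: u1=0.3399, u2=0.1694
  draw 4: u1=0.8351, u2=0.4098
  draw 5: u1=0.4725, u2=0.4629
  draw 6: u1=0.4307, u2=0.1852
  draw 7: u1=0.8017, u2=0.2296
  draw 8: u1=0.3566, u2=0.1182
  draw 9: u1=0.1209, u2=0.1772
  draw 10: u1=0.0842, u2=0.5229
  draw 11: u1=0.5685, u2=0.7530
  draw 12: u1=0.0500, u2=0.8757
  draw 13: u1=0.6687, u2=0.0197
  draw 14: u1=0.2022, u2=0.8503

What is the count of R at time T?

R at T = 8

t=0.000: A=5 P=9 Y=2 G=7 R=5
Draw 1: a1=3.411, a2=0.710, a3=8.100, a4=7.850, a0=20.071; τ=−ln(0.2847)/20.071=0.063 → t=0.063; u2·a0=0.2878·20.071=5.776; a1+a2=4.121 < 5.776 ≤ a1+…+a3=12.221 → R3 fires; A=4 P=11 Y=2 G=7 R=6
Draw 2: a1=4.169, a2=0.568, a3=7.776, a4=7.536, a0=20.049; τ=−ln(0.0846)/20.049=0.123 → t=0.186; u2·a0=0.9576·20.049=19.199; a1+…+a3=12.513 < 19.199 ≤ a1+…+a4=20.049 → R4 fires; A=3 P=11 Y=4 G=8 R=5
Draw 3: a1=4.169, a2=0.426, a3=4.860, a4=4.710, a0=14.165; τ=−ln(0.3399)/14.165=0.076 → t=0.262; u2·a0=0.1694·14.165=2.400 ≤ a1=4.169 → R1 fires; A=3 P=10 Y=4 G=9 R=5
Draw 4: a1=3.790, a2=0.426, a3=4.860, a4=4.710, a0=13.786; τ=−ln(0.8351)/13.786=0.013 → t=0.275; u2·a0=0.4098·13.786=5.650; a1+a2=4.216 < 5.650 ≤ a1+…+a3=9.076 → R3 fires; A=2 P=12 Y=4 G=9 R=6
Draw 5: a1=4.548, a2=0.284, a3=3.888, a4=3.768, a0=12.488; τ=−ln(0.4725)/12.488=0.060 → t=0.335; u2·a0=0.4629·12.488=5.781; a1+a2=4.832 < 5.781 ≤ a1+…+a3=8.720 → R3 fires; A=1 P=14 Y=4 G=9 R=7
Draw 6: a1=5.306, a2=0.142, a3=2.268, a4=2.198, a0=9.914; τ=−ln(0.4307)/9.914=0.085 → t=0.420; u2·a0=0.1852·9.914=1.836 ≤ a1=5.306 → R1 fires; A=1 P=13 Y=4 G=10 R=7
Draw 7: a1=4.927, a2=0.142, a3=2.268, a4=2.198, a0=9.535; τ=−ln(0.8017)/9.535=0.023 → t=0.443; u2·a0=0.2296·9.535=2.189 ≤ a1=4.927 → R1 fires; A=1 P=12 Y=4 G=11 R=7
Draw 8: a1=4.548, a2=0.142, a3=2.268, a4=2.198, a0=9.156; τ=−ln(0.3566)/9.156=0.113 → t=0.556; u2·a0=0.1182·9.156=1.082 ≤ a1=4.548 → R1 fires; A=1 P=11 Y=4 G=12 R=7
Draw 9: a1=4.169, a2=0.142, a3=2.268, a4=2.198, a0=8.777; τ=−ln(0.1209)/8.777=0.241 → t=0.797; u2·a0=0.1772·8.777=1.555 ≤ a1=4.169 → R1 fires; A=1 P=10 Y=4 G=13 R=7
Draw 10: a1=3.790, a2=0.142, a3=2.268, a4=2.198, a0=8.398; τ=−ln(0.0842)/8.398=0.295 → t=1.091; u2·a0=0.5229·8.398=4.391; a1+a2=3.932 < 4.391 ≤ a1+…+a3=6.200 → R3 fires; A=0 P=12 Y=4 G=13 R=8
Draw 11: a1=4.548, a2=0.000, a3=0.000, a4=0.000, a0=4.548; τ=−ln(0.5685)/4.548=0.124 → t=1.215; u2·a0=0.7530·4.548=3.425 ≤ a1=4.548 → R1 fires; A=0 P=11 Y=4 G=14 R=8
Draw 12: a1=4.169, a2=0.000, a3=0.000, a4=0.000, a0=4.169; τ=−ln(0.0500)/4.169=0.719 → t=1.934; u2·a0=0.8757·4.169=3.651 ≤ a1=4.169 → R1 fires; A=0 P=10 Y=4 G=15 R=8
Draw 13: a1=3.790, a2=0.000, a3=0.000, a4=0.000, a0=3.790; τ=−ln(0.6687)/3.790=0.106 → t=2.040; u2·a0=0.0197·3.790=0.075 ≤ a1=3.790 → R1 fires; A=0 P=9 Y=4 G=16 R=8
Draw 14: a1=3.411, a2=0.000, a3=0.000, a4=0.000, a0=3.411; τ=−ln(0.2022)/3.411=0.469 → t=2.509 > T=2.08: stop.
Read off R at T=2.08: 8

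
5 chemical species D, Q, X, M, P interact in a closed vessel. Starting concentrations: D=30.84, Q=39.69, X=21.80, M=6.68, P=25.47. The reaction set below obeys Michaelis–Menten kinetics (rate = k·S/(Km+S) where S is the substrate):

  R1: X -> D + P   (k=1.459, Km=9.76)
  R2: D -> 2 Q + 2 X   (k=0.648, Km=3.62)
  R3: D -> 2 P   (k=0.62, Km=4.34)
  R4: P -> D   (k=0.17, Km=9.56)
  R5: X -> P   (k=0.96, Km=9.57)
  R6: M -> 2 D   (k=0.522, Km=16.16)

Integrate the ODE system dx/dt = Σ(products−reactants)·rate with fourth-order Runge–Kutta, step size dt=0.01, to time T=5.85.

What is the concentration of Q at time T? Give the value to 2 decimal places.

RK4 with dt=0.01: 585 steps to T=5.85. Trajectory (selected grid times):
t=0.00: D=30.84 Q=39.69 X=21.80 M=6.68 P=25.47
t=0.65: D=31.04 Q=40.44 X=21.47 M=6.58 P=27.18
t=1.30: D=31.24 Q=41.20 X=21.14 M=6.48 P=28.89
t=1.95: D=31.43 Q=41.95 X=20.82 M=6.39 P=30.59
t=2.60: D=31.62 Q=42.71 X=20.51 M=6.29 P=32.28
t=3.25: D=31.80 Q=43.47 X=20.20 M=6.20 P=33.97
t=3.90: D=31.98 Q=44.22 X=19.89 M=6.10 P=35.65
t=4.55: D=32.15 Q=44.98 X=19.60 M=6.01 P=37.33
t=5.20: D=32.32 Q=45.74 X=19.30 M=5.92 P=39.00
t=5.85: D=32.49 Q=46.49 X=19.02 M=5.83 P=40.67
Read off Q at T=5.85: 46.49

Q at T = 46.49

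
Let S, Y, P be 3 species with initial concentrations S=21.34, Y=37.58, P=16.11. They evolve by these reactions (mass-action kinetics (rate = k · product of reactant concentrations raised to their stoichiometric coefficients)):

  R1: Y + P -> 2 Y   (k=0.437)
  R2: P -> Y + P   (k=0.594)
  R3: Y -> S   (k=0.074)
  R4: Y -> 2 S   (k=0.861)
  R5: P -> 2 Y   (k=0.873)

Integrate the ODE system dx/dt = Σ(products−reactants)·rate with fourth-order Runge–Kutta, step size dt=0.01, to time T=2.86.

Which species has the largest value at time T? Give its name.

Dominant species at T: S

RK4 with dt=0.01: 286 steps to T=2.86. Trajectory (selected grid times):
t=0.00: S=21.34 Y=37.58 P=16.11
t=0.32: S=47.40 Y=41.28 P=0.02
t=0.64: S=67.91 Y=30.62 P=0.00
t=0.95: S=82.71 Y=22.92 P=0.00
t=1.27: S=94.10 Y=16.99 P=0.00
t=1.59: S=102.53 Y=12.60 P=0.00
t=1.91: S=108.79 Y=9.34 P=0.00
t=2.22: S=113.31 Y=6.99 P=0.00
t=2.54: S=116.78 Y=5.18 P=0.00
t=2.86: S=119.35 Y=3.84 P=0.00
At T=2.86: S=119.35 Y=3.84 P=0.00; the largest is S.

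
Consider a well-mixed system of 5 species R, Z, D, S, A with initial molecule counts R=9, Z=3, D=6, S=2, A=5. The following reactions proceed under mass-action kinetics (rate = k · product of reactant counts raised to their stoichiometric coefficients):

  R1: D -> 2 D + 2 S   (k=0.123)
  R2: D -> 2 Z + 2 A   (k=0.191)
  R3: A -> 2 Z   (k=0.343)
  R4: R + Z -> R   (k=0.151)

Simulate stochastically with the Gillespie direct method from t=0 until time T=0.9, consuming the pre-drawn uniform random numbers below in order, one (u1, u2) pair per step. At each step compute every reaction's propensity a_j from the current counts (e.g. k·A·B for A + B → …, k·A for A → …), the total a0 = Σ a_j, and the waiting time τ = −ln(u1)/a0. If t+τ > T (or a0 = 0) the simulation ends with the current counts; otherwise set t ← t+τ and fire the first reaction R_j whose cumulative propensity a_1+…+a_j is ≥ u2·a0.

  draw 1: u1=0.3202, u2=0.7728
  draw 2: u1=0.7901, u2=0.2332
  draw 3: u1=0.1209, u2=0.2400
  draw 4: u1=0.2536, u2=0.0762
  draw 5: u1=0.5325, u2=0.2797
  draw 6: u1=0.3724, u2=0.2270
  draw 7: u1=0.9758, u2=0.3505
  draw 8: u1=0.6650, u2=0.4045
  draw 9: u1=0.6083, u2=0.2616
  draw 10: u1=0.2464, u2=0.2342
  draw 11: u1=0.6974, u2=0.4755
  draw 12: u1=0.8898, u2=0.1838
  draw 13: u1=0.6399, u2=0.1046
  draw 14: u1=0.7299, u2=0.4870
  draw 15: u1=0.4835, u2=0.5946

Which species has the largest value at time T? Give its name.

Dominant species at T: Z

t=0.000: R=9 Z=3 D=6 S=2 A=5
Draw 1: a1=0.738, a2=1.146, a3=1.715, a4=4.077, a0=7.676; τ=−ln(0.3202)/7.676=0.148 → t=0.148; u2·a0=0.7728·7.676=5.932; a1+…+a3=3.599 < 5.932 ≤ a1+…+a4=7.676 → R4 fires; R=9 Z=2 D=6 S=2 A=5
Draw 2: a1=0.738, a2=1.146, a3=1.715, a4=2.718, a0=6.317; τ=−ln(0.7901)/6.317=0.037 → t=0.186; u2·a0=0.2332·6.317=1.473; a1=0.738 < 1.473 ≤ a1+a2=1.884 → R2 fires; R=9 Z=4 D=5 S=2 A=7
Draw 3: a1=0.615, a2=0.955, a3=2.401, a4=5.436, a0=9.407; τ=−ln(0.1209)/9.407=0.225 → t=0.410; u2·a0=0.2400·9.407=2.258; a1+a2=1.570 < 2.258 ≤ a1+…+a3=3.971 → R3 fires; R=9 Z=6 D=5 S=2 A=6
Draw 4: a1=0.615, a2=0.955, a3=2.058, a4=8.154, a0=11.782; τ=−ln(0.2536)/11.782=0.116 → t=0.527; u2·a0=0.0762·11.782=0.898; a1=0.615 < 0.898 ≤ a1+a2=1.570 → R2 fires; R=9 Z=8 D=4 S=2 A=8
Draw 5: a1=0.492, a2=0.764, a3=2.744, a4=10.872, a0=14.872; τ=−ln(0.5325)/14.872=0.042 → t=0.569; u2·a0=0.2797·14.872=4.160; a1+…+a3=4.000 < 4.160 ≤ a1+…+a4=14.872 → R4 fires; R=9 Z=7 D=4 S=2 A=8
Draw 6: a1=0.492, a2=0.764, a3=2.744, a4=9.513, a0=13.513; τ=−ln(0.3724)/13.513=0.073 → t=0.642; u2·a0=0.2270·13.513=3.067; a1+a2=1.256 < 3.067 ≤ a1+…+a3=4.000 → R3 fires; R=9 Z=9 D=4 S=2 A=7
Draw 7: a1=0.492, a2=0.764, a3=2.401, a4=12.231, a0=15.888; τ=−ln(0.9758)/15.888=0.002 → t=0.644; u2·a0=0.3505·15.888=5.569; a1+…+a3=3.657 < 5.569 ≤ a1+…+a4=15.888 → R4 fires; R=9 Z=8 D=4 S=2 A=7
Draw 8: a1=0.492, a2=0.764, a3=2.401, a4=10.872, a0=14.529; τ=−ln(0.6650)/14.529=0.028 → t=0.672; u2·a0=0.4045·14.529=5.877; a1+…+a3=3.657 < 5.877 ≤ a1+…+a4=14.529 → R4 fires; R=9 Z=7 D=4 S=2 A=7
Draw 9: a1=0.492, a2=0.764, a3=2.401, a4=9.513, a0=13.170; τ=−ln(0.6083)/13.170=0.038 → t=0.710; u2·a0=0.2616·13.170=3.445; a1+a2=1.256 < 3.445 ≤ a1+…+a3=3.657 → R3 fires; R=9 Z=9 D=4 S=2 A=6
Draw 10: a1=0.492, a2=0.764, a3=2.058, a4=12.231, a0=15.545; τ=−ln(0.2464)/15.545=0.090 → t=0.800; u2·a0=0.2342·15.545=3.641; a1+…+a3=3.314 < 3.641 ≤ a1+…+a4=15.545 → R4 fires; R=9 Z=8 D=4 S=2 A=6
Draw 11: a1=0.492, a2=0.764, a3=2.058, a4=10.872, a0=14.186; τ=−ln(0.6974)/14.186=0.025 → t=0.825; u2·a0=0.4755·14.186=6.745; a1+…+a3=3.314 < 6.745 ≤ a1+…+a4=14.186 → R4 fires; R=9 Z=7 D=4 S=2 A=6
Draw 12: a1=0.492, a2=0.764, a3=2.058, a4=9.513, a0=12.827; τ=−ln(0.8898)/12.827=0.009 → t=0.834; u2·a0=0.1838·12.827=2.358; a1+a2=1.256 < 2.358 ≤ a1+…+a3=3.314 → R3 fires; R=9 Z=9 D=4 S=2 A=5
Draw 13: a1=0.492, a2=0.764, a3=1.715, a4=12.231, a0=15.202; τ=−ln(0.6399)/15.202=0.029 → t=0.864; u2·a0=0.1046·15.202=1.590; a1+a2=1.256 < 1.590 ≤ a1+…+a3=2.971 → R3 fires; R=9 Z=11 D=4 S=2 A=4
Draw 14: a1=0.492, a2=0.764, a3=1.372, a4=14.949, a0=17.577; τ=−ln(0.7299)/17.577=0.018 → t=0.881; u2·a0=0.4870·17.577=8.560; a1+…+a3=2.628 < 8.560 ≤ a1+…+a4=17.577 → R4 fires; R=9 Z=10 D=4 S=2 A=4
Draw 15: a1=0.492, a2=0.764, a3=1.372, a4=13.590, a0=16.218; τ=−ln(0.4835)/16.218=0.045 → t=0.926 > T=0.9: stop.
At T=0.9: R=9 Z=10 D=4 S=2 A=4; the largest is Z.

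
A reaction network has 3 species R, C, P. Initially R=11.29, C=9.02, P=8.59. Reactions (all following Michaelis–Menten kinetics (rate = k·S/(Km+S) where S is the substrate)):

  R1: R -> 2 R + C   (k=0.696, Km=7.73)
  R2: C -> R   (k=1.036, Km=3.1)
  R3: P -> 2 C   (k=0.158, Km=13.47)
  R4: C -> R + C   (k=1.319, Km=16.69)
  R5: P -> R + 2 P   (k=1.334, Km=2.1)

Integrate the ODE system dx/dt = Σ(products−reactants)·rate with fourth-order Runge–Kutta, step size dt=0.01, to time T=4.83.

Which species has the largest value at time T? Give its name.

RK4 with dt=0.01: 483 steps to T=4.83. Trajectory (selected grid times):
t=0.00: R=11.29 C=9.02 P=8.59
t=0.54: R=12.77 C=8.90 P=9.14
t=1.07: R=14.23 C=8.80 P=9.68
t=1.61: R=15.73 C=8.70 P=10.24
t=2.15: R=17.24 C=8.62 P=10.80
t=2.68: R=18.73 C=8.55 P=11.36
t=3.22: R=20.26 C=8.49 P=11.93
t=3.76: R=21.80 C=8.44 P=12.51
t=4.29: R=23.32 C=8.39 P=13.07
t=4.83: R=24.87 C=8.35 P=13.65
At T=4.83: R=24.87 C=8.35 P=13.65; the largest is R.

Dominant species at T: R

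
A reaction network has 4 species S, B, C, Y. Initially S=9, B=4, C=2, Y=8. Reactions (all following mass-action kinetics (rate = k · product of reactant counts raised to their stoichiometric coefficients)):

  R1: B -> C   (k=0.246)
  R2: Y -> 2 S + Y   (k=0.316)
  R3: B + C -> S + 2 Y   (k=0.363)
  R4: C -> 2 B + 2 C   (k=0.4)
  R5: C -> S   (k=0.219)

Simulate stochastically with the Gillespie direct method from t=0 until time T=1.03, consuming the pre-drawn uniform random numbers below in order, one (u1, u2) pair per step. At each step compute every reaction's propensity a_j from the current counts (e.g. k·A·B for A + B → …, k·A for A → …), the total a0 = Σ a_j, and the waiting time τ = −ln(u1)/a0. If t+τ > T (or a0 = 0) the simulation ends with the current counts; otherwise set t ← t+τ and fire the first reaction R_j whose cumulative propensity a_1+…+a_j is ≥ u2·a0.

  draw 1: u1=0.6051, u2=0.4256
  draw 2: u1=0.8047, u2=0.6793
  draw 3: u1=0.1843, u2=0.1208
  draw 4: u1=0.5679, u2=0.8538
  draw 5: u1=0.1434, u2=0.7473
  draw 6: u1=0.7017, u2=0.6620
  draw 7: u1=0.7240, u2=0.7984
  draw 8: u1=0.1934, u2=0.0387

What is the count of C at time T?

t=0.000: S=9 B=4 C=2 Y=8
Draw 1: a1=0.984, a2=2.528, a3=2.904, a4=0.800, a5=0.438, a0=7.654; τ=−ln(0.6051)/7.654=0.066 → t=0.066; u2·a0=0.4256·7.654=3.258; a1=0.984 < 3.258 ≤ a1+a2=3.512 → R2 fires; S=11 B=4 C=2 Y=8
Draw 2: a1=0.984, a2=2.528, a3=2.904, a4=0.800, a5=0.438, a0=7.654; τ=−ln(0.8047)/7.654=0.028 → t=0.094; u2·a0=0.6793·7.654=5.199; a1+a2=3.512 < 5.199 ≤ a1+…+a3=6.416 → R3 fires; S=12 B=3 C=1 Y=10
Draw 3: a1=0.738, a2=3.160, a3=1.089, a4=0.400, a5=0.219, a0=5.606; τ=−ln(0.1843)/5.606=0.302 → t=0.396; u2·a0=0.1208·5.606=0.677 ≤ a1=0.738 → R1 fires; S=12 B=2 C=2 Y=10
Draw 4: a1=0.492, a2=3.160, a3=1.452, a4=0.800, a5=0.438, a0=6.342; τ=−ln(0.5679)/6.342=0.089 → t=0.485; u2·a0=0.8538·6.342=5.415; a1+…+a3=5.104 < 5.415 ≤ a1+…+a4=5.904 → R4 fires; S=12 B=4 C=3 Y=10
Draw 5: a1=0.984, a2=3.160, a3=4.356, a4=1.200, a5=0.657, a0=10.357; τ=−ln(0.1434)/10.357=0.188 → t=0.672; u2·a0=0.7473·10.357=7.740; a1+a2=4.144 < 7.740 ≤ a1+…+a3=8.500 → R3 fires; S=13 B=3 C=2 Y=12
Draw 6: a1=0.738, a2=3.792, a3=2.178, a4=0.800, a5=0.438, a0=7.946; τ=−ln(0.7017)/7.946=0.045 → t=0.717; u2·a0=0.6620·7.946=5.260; a1+a2=4.530 < 5.260 ≤ a1+…+a3=6.708 → R3 fires; S=14 B=2 C=1 Y=14
Draw 7: a1=0.492, a2=4.424, a3=0.726, a4=0.400, a5=0.219, a0=6.261; τ=−ln(0.7240)/6.261=0.052 → t=0.769; u2·a0=0.7984·6.261=4.999; a1+a2=4.916 < 4.999 ≤ a1+…+a3=5.642 → R3 fires; S=15 B=1 C=0 Y=16
Draw 8: a1=0.246, a2=5.056, a3=0.000, a4=0.000, a5=0.000, a0=5.302; τ=−ln(0.1934)/5.302=0.310 → t=1.078 > T=1.03: stop.
Read off C at T=1.03: 0

C at T = 0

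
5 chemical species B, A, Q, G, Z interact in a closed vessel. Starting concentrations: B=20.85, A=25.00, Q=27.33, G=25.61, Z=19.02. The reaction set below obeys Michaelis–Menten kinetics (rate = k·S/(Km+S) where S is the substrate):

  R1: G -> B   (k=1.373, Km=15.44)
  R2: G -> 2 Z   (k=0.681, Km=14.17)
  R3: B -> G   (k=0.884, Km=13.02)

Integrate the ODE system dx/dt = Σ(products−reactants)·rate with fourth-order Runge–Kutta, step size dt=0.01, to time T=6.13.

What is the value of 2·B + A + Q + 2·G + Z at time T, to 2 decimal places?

Check how each reaction changes W = 2·B + A + Q + 2·G + Z (weight of products minus weight of reactants):
R1: G -> B: (2·1) − (2·1) = 2 − 2 = 0
R2: G -> 2 Z: (1·2) − (2·1) = 2 − 2 = 0
R3: B -> G: (2·1) − (2·1) = 2 − 2 = 0
Every reaction leaves W unchanged, so W is conserved and no simulation is needed: W(T) = W(0) = 2·20.85 + 25.00 + 27.33 + 2·25.61 + 19.02 = 164.27

Value at T = 164.27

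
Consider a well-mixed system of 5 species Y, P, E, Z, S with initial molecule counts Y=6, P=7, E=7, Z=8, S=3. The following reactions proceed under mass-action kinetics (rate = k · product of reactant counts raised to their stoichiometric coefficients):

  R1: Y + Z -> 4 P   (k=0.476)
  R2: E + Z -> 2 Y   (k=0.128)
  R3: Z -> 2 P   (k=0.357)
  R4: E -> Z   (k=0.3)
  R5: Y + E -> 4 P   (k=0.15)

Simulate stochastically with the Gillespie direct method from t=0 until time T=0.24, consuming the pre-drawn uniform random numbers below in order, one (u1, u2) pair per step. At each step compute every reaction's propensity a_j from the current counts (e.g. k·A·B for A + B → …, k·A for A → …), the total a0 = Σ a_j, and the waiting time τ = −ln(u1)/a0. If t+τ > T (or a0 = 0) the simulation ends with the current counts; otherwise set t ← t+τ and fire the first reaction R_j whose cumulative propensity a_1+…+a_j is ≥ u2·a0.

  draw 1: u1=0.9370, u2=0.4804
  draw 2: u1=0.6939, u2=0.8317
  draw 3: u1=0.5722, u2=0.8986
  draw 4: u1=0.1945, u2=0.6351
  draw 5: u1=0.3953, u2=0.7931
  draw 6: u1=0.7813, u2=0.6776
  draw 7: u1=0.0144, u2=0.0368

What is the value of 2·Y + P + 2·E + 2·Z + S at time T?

Check how each reaction changes W = 2·Y + P + 2·E + 2·Z + S (weight of products minus weight of reactants):
R1: Y + Z -> 4 P: (1·4) − (2·1 + 2·1) = 4 − 4 = 0
R2: E + Z -> 2 Y: (2·2) − (2·1 + 2·1) = 4 − 4 = 0
R3: Z -> 2 P: (1·2) − (2·1) = 2 − 2 = 0
R4: E -> Z: (2·1) − (2·1) = 2 − 2 = 0
R5: Y + E -> 4 P: (1·4) − (2·1 + 2·1) = 4 − 4 = 0
Every reaction leaves W unchanged, so W is conserved and no simulation is needed: W(T) = W(0) = 2·6 + 7 + 2·7 + 2·8 + 3 = 52

Value at T = 52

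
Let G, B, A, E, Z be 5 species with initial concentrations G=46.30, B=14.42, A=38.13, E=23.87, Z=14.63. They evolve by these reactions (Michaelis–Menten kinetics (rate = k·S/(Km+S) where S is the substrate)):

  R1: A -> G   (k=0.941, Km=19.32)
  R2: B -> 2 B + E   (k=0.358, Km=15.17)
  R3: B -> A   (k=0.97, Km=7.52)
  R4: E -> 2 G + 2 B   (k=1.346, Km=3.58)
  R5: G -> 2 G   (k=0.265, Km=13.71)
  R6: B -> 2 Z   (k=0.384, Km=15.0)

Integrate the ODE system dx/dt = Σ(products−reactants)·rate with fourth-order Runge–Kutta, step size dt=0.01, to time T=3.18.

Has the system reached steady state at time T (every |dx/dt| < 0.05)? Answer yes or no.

RK4 with dt=0.01: 318 steps to T=3.18. Trajectory (selected grid times):
t=0.00: G=46.30 B=14.42 A=38.13 E=23.87 Z=14.63
t=0.35: G=47.41 B=15.01 A=38.14 E=23.52 Z=14.76
t=0.71: G=48.55 B=15.61 A=38.15 E=23.17 Z=14.90
t=1.06: G=49.65 B=16.19 A=38.16 E=22.82 Z=15.04
t=1.41: G=50.76 B=16.77 A=38.17 E=22.48 Z=15.18
t=1.77: G=51.90 B=17.35 A=38.19 E=22.13 Z=15.33
t=2.12: G=53.00 B=17.92 A=38.21 E=21.79 Z=15.47
t=2.47: G=54.10 B=18.48 A=38.23 E=21.46 Z=15.62
t=2.83: G=55.23 B=19.06 A=38.25 E=21.12 Z=15.78
t=3.18: G=56.33 B=19.61 A=38.28 E=20.78 Z=15.93
Rates at T: R1=0.6254, R2=0.2019, R3=0.7011, R4=1.1482, R5=0.2131, R6=0.2176
dx/dt at T (Σ net stoichiometry × rate): G=+3.1349, B=+1.5796, A=+0.0758, E=-0.9464, Z=+0.4352
Largest |dx/dt| is |+3.1349| (G) ≥ 0.05 → not steady.

Steady state at T: no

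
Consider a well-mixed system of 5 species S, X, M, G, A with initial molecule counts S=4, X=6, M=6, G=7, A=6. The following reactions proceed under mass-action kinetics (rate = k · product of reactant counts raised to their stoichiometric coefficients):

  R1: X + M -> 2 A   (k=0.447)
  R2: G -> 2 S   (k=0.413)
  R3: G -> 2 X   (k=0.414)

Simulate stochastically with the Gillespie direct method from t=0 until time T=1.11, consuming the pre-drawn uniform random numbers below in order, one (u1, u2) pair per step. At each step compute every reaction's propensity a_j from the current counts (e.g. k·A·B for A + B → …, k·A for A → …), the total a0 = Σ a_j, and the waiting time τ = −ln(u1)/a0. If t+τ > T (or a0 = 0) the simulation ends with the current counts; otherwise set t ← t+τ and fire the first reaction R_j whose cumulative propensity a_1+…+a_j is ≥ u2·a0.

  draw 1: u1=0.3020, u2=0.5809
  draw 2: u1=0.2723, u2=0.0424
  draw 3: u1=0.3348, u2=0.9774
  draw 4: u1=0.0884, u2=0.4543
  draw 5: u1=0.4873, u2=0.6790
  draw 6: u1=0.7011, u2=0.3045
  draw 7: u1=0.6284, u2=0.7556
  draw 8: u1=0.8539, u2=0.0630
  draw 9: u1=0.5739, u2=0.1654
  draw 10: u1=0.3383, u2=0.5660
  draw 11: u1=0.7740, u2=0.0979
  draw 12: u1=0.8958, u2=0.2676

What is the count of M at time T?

t=0.000: S=4 X=6 M=6 G=7 A=6
Draw 1: a1=16.092, a2=2.891, a3=2.898, a0=21.881; τ=−ln(0.3020)/21.881=0.055 → t=0.055; u2·a0=0.5809·21.881=12.711 ≤ a1=16.092 → R1 fires; S=4 X=5 M=5 G=7 A=8
Draw 2: a1=11.175, a2=2.891, a3=2.898, a0=16.964; τ=−ln(0.2723)/16.964=0.077 → t=0.131; u2·a0=0.0424·16.964=0.719 ≤ a1=11.175 → R1 fires; S=4 X=4 M=4 G=7 A=10
Draw 3: a1=7.152, a2=2.891, a3=2.898, a0=12.941; τ=−ln(0.3348)/12.941=0.085 → t=0.216; u2·a0=0.9774·12.941=12.649; a1+a2=10.043 < 12.649 ≤ a1+…+a3=12.941 → R3 fires; S=4 X=6 M=4 G=6 A=10
Draw 4: a1=10.728, a2=2.478, a3=2.484, a0=15.690; τ=−ln(0.0884)/15.690=0.155 → t=0.371; u2·a0=0.4543·15.690=7.128 ≤ a1=10.728 → R1 fires; S=4 X=5 M=3 G=6 A=12
Draw 5: a1=6.705, a2=2.478, a3=2.484, a0=11.667; τ=−ln(0.4873)/11.667=0.062 → t=0.432; u2·a0=0.6790·11.667=7.922; a1=6.705 < 7.922 ≤ a1+a2=9.183 → R2 fires; S=6 X=5 M=3 G=5 A=12
Draw 6: a1=6.705, a2=2.065, a3=2.070, a0=10.840; τ=−ln(0.7011)/10.840=0.033 → t=0.465; u2·a0=0.3045·10.840=3.301 ≤ a1=6.705 → R1 fires; S=6 X=4 M=2 G=5 A=14
Draw 7: a1=3.576, a2=2.065, a3=2.070, a0=7.711; τ=−ln(0.6284)/7.711=0.060 → t=0.525; u2·a0=0.7556·7.711=5.826; a1+a2=5.641 < 5.826 ≤ a1+…+a3=7.711 → R3 fires; S=6 X=6 M=2 G=4 A=14
Draw 8: a1=5.364, a2=1.652, a3=1.656, a0=8.672; τ=−ln(0.8539)/8.672=0.018 → t=0.543; u2·a0=0.0630·8.672=0.546 ≤ a1=5.364 → R1 fires; S=6 X=5 M=1 G=4 A=16
Draw 9: a1=2.235, a2=1.652, a3=1.656, a0=5.543; τ=−ln(0.5739)/5.543=0.100 → t=0.644; u2·a0=0.1654·5.543=0.917 ≤ a1=2.235 → R1 fires; S=6 X=4 M=0 G=4 A=18
Draw 10: a1=0.000, a2=1.652, a3=1.656, a0=3.308; τ=−ln(0.3383)/3.308=0.328 → t=0.971; u2·a0=0.5660·3.308=1.872; a1+a2=1.652 < 1.872 ≤ a1+…+a3=3.308 → R3 fires; S=6 X=6 M=0 G=3 A=18
Draw 11: a1=0.000, a2=1.239, a3=1.242, a0=2.481; τ=−ln(0.7740)/2.481=0.103 → t=1.074; u2·a0=0.0979·2.481=0.243; a1=0.000 < 0.243 ≤ a1+a2=1.239 → R2 fires; S=8 X=6 M=0 G=2 A=18
Draw 12: a1=0.000, a2=0.826, a3=0.828, a0=1.654; τ=−ln(0.8958)/1.654=0.067 → t=1.141 > T=1.11: stop.
Read off M at T=1.11: 0

M at T = 0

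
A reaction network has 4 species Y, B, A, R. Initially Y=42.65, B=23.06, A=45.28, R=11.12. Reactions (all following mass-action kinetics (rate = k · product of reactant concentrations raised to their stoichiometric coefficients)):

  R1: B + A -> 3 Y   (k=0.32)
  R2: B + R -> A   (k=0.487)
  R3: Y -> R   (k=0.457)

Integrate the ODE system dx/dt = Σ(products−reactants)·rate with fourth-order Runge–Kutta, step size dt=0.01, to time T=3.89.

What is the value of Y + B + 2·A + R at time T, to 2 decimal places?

Value at T = 167.39

Check how each reaction changes W = Y + B + 2·A + R (weight of products minus weight of reactants):
R1: B + A -> 3 Y: (1·3) − (1·1 + 2·1) = 3 − 3 = 0
R2: B + R -> A: (2·1) − (1·1 + 1·1) = 2 − 2 = 0
R3: Y -> R: (1·1) − (1·1) = 1 − 1 = 0
Every reaction leaves W unchanged, so W is conserved and no simulation is needed: W(T) = W(0) = 42.65 + 23.06 + 2·45.28 + 11.12 = 167.39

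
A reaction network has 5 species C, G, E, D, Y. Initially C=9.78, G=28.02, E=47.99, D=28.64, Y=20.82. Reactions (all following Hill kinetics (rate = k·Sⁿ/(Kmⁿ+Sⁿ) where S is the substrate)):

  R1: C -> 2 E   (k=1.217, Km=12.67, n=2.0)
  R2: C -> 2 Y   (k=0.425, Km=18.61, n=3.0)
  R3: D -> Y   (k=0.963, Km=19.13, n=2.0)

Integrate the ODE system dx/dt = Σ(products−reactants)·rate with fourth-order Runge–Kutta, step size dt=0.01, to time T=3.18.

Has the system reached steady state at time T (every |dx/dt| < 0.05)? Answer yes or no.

Steady state at T: no

RK4 with dt=0.01: 318 steps to T=3.18. Trajectory (selected grid times):
t=0.00: C=9.78 G=28.02 E=47.99 D=28.64 Y=20.82
t=0.35: C=9.60 G=28.02 E=48.30 D=28.41 Y=21.09
t=0.71: C=9.43 G=28.02 E=48.62 D=28.17 Y=21.36
t=1.06: C=9.26 G=28.02 E=48.92 D=27.94 Y=21.63
t=1.41: C=9.10 G=28.02 E=49.21 D=27.71 Y=21.89
t=1.77: C=8.94 G=28.02 E=49.51 D=27.48 Y=22.15
t=2.12: C=8.78 G=28.02 E=49.79 D=27.25 Y=22.41
t=2.47: C=8.63 G=28.02 E=50.06 D=27.02 Y=22.66
t=2.83: C=8.48 G=28.02 E=50.34 D=26.79 Y=22.92
t=3.18: C=8.34 G=28.02 E=50.60 D=26.57 Y=23.17
Rates at T: R1=0.3678, R2=0.0351, R3=0.6343
dx/dt at T (Σ net stoichiometry × rate): C=-0.4028, G=+0.0000, E=+0.7355, D=-0.6343, Y=+0.7044
Largest |dx/dt| is |+0.7355| (E) ≥ 0.05 → not steady.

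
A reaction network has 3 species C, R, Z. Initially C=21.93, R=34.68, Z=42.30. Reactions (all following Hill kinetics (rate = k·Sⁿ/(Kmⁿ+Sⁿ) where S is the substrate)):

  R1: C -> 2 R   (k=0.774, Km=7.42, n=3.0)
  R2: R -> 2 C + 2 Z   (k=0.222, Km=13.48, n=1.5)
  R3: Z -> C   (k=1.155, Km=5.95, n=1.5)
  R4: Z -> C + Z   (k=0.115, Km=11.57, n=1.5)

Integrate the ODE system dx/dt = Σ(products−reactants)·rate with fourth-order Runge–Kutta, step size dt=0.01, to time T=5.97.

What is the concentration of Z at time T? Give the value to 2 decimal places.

Z at T = 37.97

RK4 with dt=0.01: 597 steps to T=5.97. Trajectory (selected grid times):
t=0.00: C=21.93 R=34.68 Z=42.30
t=0.66: C=22.46 R=35.55 Z=41.81
t=1.33: C=23.01 R=36.43 Z=41.32
t=1.99: C=23.54 R=37.30 Z=40.84
t=2.65: C=24.07 R=38.17 Z=40.36
t=3.32: C=24.61 R=39.05 Z=39.87
t=3.98: C=25.15 R=39.93 Z=39.40
t=4.64: C=25.68 R=40.80 Z=38.92
t=5.31: C=26.22 R=41.69 Z=38.44
t=5.97: C=26.75 R=42.56 Z=37.97
Read off Z at T=5.97: 37.97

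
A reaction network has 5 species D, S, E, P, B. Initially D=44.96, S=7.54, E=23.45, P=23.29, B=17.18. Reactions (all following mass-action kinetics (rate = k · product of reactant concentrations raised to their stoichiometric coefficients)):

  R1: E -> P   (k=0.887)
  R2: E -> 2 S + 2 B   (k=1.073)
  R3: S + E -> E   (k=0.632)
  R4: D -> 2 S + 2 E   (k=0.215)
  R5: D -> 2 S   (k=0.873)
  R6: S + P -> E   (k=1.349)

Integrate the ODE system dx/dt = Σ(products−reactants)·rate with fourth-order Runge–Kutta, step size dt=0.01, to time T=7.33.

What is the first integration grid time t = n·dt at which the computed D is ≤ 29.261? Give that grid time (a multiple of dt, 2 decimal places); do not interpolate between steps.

RK4 with dt=0.01: 733 steps to T=7.33. Trajectory (selected grid times):
t=0.00: D=44.96 S=7.54 E=23.45 P=23.29 B=17.18
t=0.39: D=29.41 S=4.46 E=32.75 P=6.89 B=43.67
t=0.40: D=29.10 S=4.46 E=32.64 P=6.77 B=44.37
t=0.81: D=18.62 S=4.33 E=26.10 P=4.44 B=70.39
t=1.63: D=7.63 S=3.71 E=14.53 P=2.88 B=105.33
t=2.44: D=3.16 S=3.25 E=7.88 P=1.84 B=124.26
t=3.26: D=1.30 S=2.92 E=4.19 P=1.12 B=134.55
t=4.07: D=0.54 S=2.68 E=2.24 P=0.67 B=139.96
t=4.89: D=0.22 S=2.51 E=1.19 P=0.39 B=142.88
t=5.70: D=0.09 S=2.40 E=0.64 P=0.22 B=144.41
t=6.52: D=0.04 S=2.32 E=0.34 P=0.12 B=145.24
t=7.33: D=0.02 S=2.27 E=0.18 P=0.07 B=145.68
D(0.39)=29.413 > 29.261 but D(0.40)=29.095 ≤ 29.261, so the first grid time is t=0.40.

Threshold first reached at t = 0.40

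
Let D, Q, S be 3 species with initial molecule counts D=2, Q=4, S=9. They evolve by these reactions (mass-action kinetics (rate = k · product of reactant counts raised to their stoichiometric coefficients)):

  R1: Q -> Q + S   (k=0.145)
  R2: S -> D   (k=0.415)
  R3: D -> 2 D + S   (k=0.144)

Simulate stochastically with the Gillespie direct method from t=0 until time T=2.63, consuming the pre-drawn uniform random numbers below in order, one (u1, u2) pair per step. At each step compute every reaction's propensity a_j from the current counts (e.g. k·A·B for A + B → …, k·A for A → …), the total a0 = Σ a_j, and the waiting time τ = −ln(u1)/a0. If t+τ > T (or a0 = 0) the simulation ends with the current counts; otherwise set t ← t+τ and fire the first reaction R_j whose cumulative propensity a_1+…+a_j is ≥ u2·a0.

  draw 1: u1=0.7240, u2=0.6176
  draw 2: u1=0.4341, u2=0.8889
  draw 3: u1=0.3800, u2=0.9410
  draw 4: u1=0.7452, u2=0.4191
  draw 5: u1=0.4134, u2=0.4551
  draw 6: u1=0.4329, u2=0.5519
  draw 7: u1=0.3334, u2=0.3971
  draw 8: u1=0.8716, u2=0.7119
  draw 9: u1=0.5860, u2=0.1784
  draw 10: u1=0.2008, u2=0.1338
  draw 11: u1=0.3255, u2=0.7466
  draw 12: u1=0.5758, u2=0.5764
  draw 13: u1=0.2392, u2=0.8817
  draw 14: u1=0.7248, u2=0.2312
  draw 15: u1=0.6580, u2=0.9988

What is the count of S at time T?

t=0.000: D=2 Q=4 S=9
Draw 1: a1=0.580, a2=3.735, a3=0.288, a0=4.603; τ=−ln(0.7240)/4.603=0.070 → t=0.070; u2·a0=0.6176·4.603=2.843; a1=0.580 < 2.843 ≤ a1+a2=4.315 → R2 fires; D=3 Q=4 S=8
Draw 2: a1=0.580, a2=3.320, a3=0.432, a0=4.332; τ=−ln(0.4341)/4.332=0.193 → t=0.263; u2·a0=0.8889·4.332=3.851; a1=0.580 < 3.851 ≤ a1+a2=3.900 → R2 fires; D=4 Q=4 S=7
Draw 3: a1=0.580, a2=2.905, a3=0.576, a0=4.061; τ=−ln(0.3800)/4.061=0.238 → t=0.501; u2·a0=0.9410·4.061=3.821; a1+a2=3.485 < 3.821 ≤ a1+…+a3=4.061 → R3 fires; D=5 Q=4 S=8
Draw 4: a1=0.580, a2=3.320, a3=0.720, a0=4.620; τ=−ln(0.7452)/4.620=0.064 → t=0.565; u2·a0=0.4191·4.620=1.936; a1=0.580 < 1.936 ≤ a1+a2=3.900 → R2 fires; D=6 Q=4 S=7
Draw 5: a1=0.580, a2=2.905, a3=0.864, a0=4.349; τ=−ln(0.4134)/4.349=0.203 → t=0.768; u2·a0=0.4551·4.349=1.979; a1=0.580 < 1.979 ≤ a1+a2=3.485 → R2 fires; D=7 Q=4 S=6
Draw 6: a1=0.580, a2=2.490, a3=1.008, a0=4.078; τ=−ln(0.4329)/4.078=0.205 → t=0.973; u2·a0=0.5519·4.078=2.251; a1=0.580 < 2.251 ≤ a1+a2=3.070 → R2 fires; D=8 Q=4 S=5
Draw 7: a1=0.580, a2=2.075, a3=1.152, a0=3.807; τ=−ln(0.3334)/3.807=0.289 → t=1.262; u2·a0=0.3971·3.807=1.512; a1=0.580 < 1.512 ≤ a1+a2=2.655 → R2 fires; D=9 Q=4 S=4
Draw 8: a1=0.580, a2=1.660, a3=1.296, a0=3.536; τ=−ln(0.8716)/3.536=0.039 → t=1.301; u2·a0=0.7119·3.536=2.517; a1+a2=2.240 < 2.517 ≤ a1+…+a3=3.536 → R3 fires; D=10 Q=4 S=5
Draw 9: a1=0.580, a2=2.075, a3=1.440, a0=4.095; τ=−ln(0.5860)/4.095=0.131 → t=1.431; u2·a0=0.1784·4.095=0.731; a1=0.580 < 0.731 ≤ a1+a2=2.655 → R2 fires; D=11 Q=4 S=4
Draw 10: a1=0.580, a2=1.660, a3=1.584, a0=3.824; τ=−ln(0.2008)/3.824=0.420 → t=1.851; u2·a0=0.1338·3.824=0.512 ≤ a1=0.580 → R1 fires; D=11 Q=4 S=5
Draw 11: a1=0.580, a2=2.075, a3=1.584, a0=4.239; τ=−ln(0.3255)/4.239=0.265 → t=2.116; u2·a0=0.7466·4.239=3.165; a1+a2=2.655 < 3.165 ≤ a1+…+a3=4.239 → R3 fires; D=12 Q=4 S=6
Draw 12: a1=0.580, a2=2.490, a3=1.728, a0=4.798; τ=−ln(0.5758)/4.798=0.115 → t=2.231; u2·a0=0.5764·4.798=2.766; a1=0.580 < 2.766 ≤ a1+a2=3.070 → R2 fires; D=13 Q=4 S=5
Draw 13: a1=0.580, a2=2.075, a3=1.872, a0=4.527; τ=−ln(0.2392)/4.527=0.316 → t=2.547; u2·a0=0.8817·4.527=3.991; a1+a2=2.655 < 3.991 ≤ a1+…+a3=4.527 → R3 fires; D=14 Q=4 S=6
Draw 14: a1=0.580, a2=2.490, a3=2.016, a0=5.086; τ=−ln(0.7248)/5.086=0.063 → t=2.610; u2·a0=0.2312·5.086=1.176; a1=0.580 < 1.176 ≤ a1+a2=3.070 → R2 fires; D=15 Q=4 S=5
Draw 15: a1=0.580, a2=2.075, a3=2.160, a0=4.815; τ=−ln(0.6580)/4.815=0.087 → t=2.697 > T=2.63: stop.
Read off S at T=2.63: 5

S at T = 5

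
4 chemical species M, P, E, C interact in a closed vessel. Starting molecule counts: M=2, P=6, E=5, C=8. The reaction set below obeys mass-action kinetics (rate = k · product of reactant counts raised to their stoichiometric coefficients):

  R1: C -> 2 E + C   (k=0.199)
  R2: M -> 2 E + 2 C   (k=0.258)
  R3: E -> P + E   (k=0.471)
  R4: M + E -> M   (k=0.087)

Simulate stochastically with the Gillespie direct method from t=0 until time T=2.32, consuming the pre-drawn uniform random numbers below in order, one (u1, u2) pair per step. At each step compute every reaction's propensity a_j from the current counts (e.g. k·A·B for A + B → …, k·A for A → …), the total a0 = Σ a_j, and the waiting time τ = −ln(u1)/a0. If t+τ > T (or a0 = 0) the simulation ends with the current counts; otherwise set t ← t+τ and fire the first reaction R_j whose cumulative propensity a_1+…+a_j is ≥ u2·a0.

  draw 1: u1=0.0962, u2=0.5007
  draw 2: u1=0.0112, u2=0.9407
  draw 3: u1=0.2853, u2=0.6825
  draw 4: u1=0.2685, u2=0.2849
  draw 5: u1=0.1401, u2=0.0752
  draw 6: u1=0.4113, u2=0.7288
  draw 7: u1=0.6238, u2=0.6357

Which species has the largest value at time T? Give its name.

t=0.000: M=2 P=6 E=5 C=8
Draw 1: a1=1.592, a2=0.516, a3=2.355, a4=0.870, a0=5.333; τ=−ln(0.0962)/5.333=0.439 → t=0.439; u2·a0=0.5007·5.333=2.670; a1+a2=2.108 < 2.670 ≤ a1+…+a3=4.463 → R3 fires; M=2 P=7 E=5 C=8
Draw 2: a1=1.592, a2=0.516, a3=2.355, a4=0.870, a0=5.333; τ=−ln(0.0112)/5.333=0.842 → t=1.281; u2·a0=0.9407·5.333=5.017; a1+…+a3=4.463 < 5.017 ≤ a1+…+a4=5.333 → R4 fires; M=2 P=7 E=4 C=8
Draw 3: a1=1.592, a2=0.516, a3=1.884, a4=0.696, a0=4.688; τ=−ln(0.2853)/4.688=0.268 → t=1.549; u2·a0=0.6825·4.688=3.200; a1+a2=2.108 < 3.200 ≤ a1+…+a3=3.992 → R3 fires; M=2 P=8 E=4 C=8
Draw 4: a1=1.592, a2=0.516, a3=1.884, a4=0.696, a0=4.688; τ=−ln(0.2685)/4.688=0.280 → t=1.829; u2·a0=0.2849·4.688=1.336 ≤ a1=1.592 → R1 fires; M=2 P=8 E=6 C=8
Draw 5: a1=1.592, a2=0.516, a3=2.826, a4=1.044, a0=5.978; τ=−ln(0.1401)/5.978=0.329 → t=2.158; u2·a0=0.0752·5.978=0.450 ≤ a1=1.592 → R1 fires; M=2 P=8 E=8 C=8
Draw 6: a1=1.592, a2=0.516, a3=3.768, a4=1.392, a0=7.268; τ=−ln(0.4113)/7.268=0.122 → t=2.280; u2·a0=0.7288·7.268=5.297; a1+a2=2.108 < 5.297 ≤ a1+…+a3=5.876 → R3 fires; M=2 P=9 E=8 C=8
Draw 7: a1=1.592, a2=0.516, a3=3.768, a4=1.392, a0=7.268; τ=−ln(0.6238)/7.268=0.065 → t=2.345 > T=2.32: stop.
At T=2.32: M=2 P=9 E=8 C=8; the largest is P.

Dominant species at T: P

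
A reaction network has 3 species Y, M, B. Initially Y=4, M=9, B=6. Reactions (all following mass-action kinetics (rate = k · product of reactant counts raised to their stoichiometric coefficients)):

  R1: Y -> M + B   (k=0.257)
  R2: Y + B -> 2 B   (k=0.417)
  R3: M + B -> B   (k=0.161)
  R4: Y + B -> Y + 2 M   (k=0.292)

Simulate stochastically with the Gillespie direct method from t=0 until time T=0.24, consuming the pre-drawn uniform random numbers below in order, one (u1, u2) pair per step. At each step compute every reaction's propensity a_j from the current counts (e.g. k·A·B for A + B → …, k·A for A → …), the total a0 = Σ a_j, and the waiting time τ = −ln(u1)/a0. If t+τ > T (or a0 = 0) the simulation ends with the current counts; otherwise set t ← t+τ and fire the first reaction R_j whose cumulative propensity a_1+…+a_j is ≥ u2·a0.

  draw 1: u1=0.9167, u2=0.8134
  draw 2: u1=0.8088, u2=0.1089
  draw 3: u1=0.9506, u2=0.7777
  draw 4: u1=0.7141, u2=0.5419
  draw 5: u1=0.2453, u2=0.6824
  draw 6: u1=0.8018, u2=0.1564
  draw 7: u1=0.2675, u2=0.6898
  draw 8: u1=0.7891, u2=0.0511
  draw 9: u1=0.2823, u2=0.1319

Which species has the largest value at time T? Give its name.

Dominant species at T: B

t=0.000: Y=4 M=9 B=6
Draw 1: a1=1.028, a2=10.008, a3=8.694, a4=7.008, a0=26.738; τ=−ln(0.9167)/26.738=0.003 → t=0.003; u2·a0=0.8134·26.738=21.749; a1+…+a3=19.730 < 21.749 ≤ a1+…+a4=26.738 → R4 fires; Y=4 M=11 B=5
Draw 2: a1=1.028, a2=8.340, a3=8.855, a4=5.840, a0=24.063; τ=−ln(0.8088)/24.063=0.009 → t=0.012; u2·a0=0.1089·24.063=2.620; a1=1.028 < 2.620 ≤ a1+a2=9.368 → R2 fires; Y=3 M=11 B=6
Draw 3: a1=0.771, a2=7.506, a3=10.626, a4=5.256, a0=24.159; τ=−ln(0.9506)/24.159=0.002 → t=0.014; u2·a0=0.7777·24.159=18.788; a1+a2=8.277 < 18.788 ≤ a1+…+a3=18.903 → R3 fires; Y=3 M=10 B=6
Draw 4: a1=0.771, a2=7.506, a3=9.660, a4=5.256, a0=23.193; τ=−ln(0.7141)/23.193=0.015 → t=0.029; u2·a0=0.5419·23.193=12.568; a1+a2=8.277 < 12.568 ≤ a1+…+a3=17.937 → R3 fires; Y=3 M=9 B=6
Draw 5: a1=0.771, a2=7.506, a3=8.694, a4=5.256, a0=22.227; τ=−ln(0.2453)/22.227=0.063 → t=0.092; u2·a0=0.6824·22.227=15.168; a1+a2=8.277 < 15.168 ≤ a1+…+a3=16.971 → R3 fires; Y=3 M=8 B=6
Draw 6: a1=0.771, a2=7.506, a3=7.728, a4=5.256, a0=21.261; τ=−ln(0.8018)/21.261=0.010 → t=0.102; u2·a0=0.1564·21.261=3.325; a1=0.771 < 3.325 ≤ a1+a2=8.277 → R2 fires; Y=2 M=8 B=7
Draw 7: a1=0.514, a2=5.838, a3=9.016, a4=4.088, a0=19.456; τ=−ln(0.2675)/19.456=0.068 → t=0.170; u2·a0=0.6898·19.456=13.421; a1+a2=6.352 < 13.421 ≤ a1+…+a3=15.368 → R3 fires; Y=2 M=7 B=7
Draw 8: a1=0.514, a2=5.838, a3=7.889, a4=4.088, a0=18.329; τ=−ln(0.7891)/18.329=0.013 → t=0.183; u2·a0=0.0511·18.329=0.937; a1=0.514 < 0.937 ≤ a1+a2=6.352 → R2 fires; Y=1 M=7 B=8
Draw 9: a1=0.257, a2=3.336, a3=9.016, a4=2.336, a0=14.945; τ=−ln(0.2823)/14.945=0.085 → t=0.268 > T=0.24: stop.
At T=0.24: Y=1 M=7 B=8; the largest is B.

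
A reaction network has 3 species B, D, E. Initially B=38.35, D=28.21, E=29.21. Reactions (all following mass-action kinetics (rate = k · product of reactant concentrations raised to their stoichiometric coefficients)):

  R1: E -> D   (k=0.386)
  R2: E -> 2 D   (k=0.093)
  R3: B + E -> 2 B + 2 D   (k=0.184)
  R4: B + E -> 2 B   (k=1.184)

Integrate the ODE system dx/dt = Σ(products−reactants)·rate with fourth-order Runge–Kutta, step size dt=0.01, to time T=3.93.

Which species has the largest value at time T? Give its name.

Dominant species at T: B

RK4 with dt=0.01: 393 steps to T=3.93. Trajectory (selected grid times):
t=0.00: B=38.35 D=28.21 E=29.21
t=0.44: B=67.36 D=36.25 E=0.00
t=0.87: B=67.36 D=36.25 E=0.00
t=1.31: B=67.36 D=36.25 E=0.00
t=1.75: B=67.36 D=36.25 E=0.00
t=2.18: B=67.36 D=36.25 E=0.00
t=2.62: B=67.36 D=36.25 E=0.00
t=3.06: B=67.36 D=36.25 E=0.00
t=3.49: B=67.36 D=36.25 E=0.00
t=3.93: B=67.36 D=36.25 E=0.00
At T=3.93: B=67.36 D=36.25 E=0.00; the largest is B.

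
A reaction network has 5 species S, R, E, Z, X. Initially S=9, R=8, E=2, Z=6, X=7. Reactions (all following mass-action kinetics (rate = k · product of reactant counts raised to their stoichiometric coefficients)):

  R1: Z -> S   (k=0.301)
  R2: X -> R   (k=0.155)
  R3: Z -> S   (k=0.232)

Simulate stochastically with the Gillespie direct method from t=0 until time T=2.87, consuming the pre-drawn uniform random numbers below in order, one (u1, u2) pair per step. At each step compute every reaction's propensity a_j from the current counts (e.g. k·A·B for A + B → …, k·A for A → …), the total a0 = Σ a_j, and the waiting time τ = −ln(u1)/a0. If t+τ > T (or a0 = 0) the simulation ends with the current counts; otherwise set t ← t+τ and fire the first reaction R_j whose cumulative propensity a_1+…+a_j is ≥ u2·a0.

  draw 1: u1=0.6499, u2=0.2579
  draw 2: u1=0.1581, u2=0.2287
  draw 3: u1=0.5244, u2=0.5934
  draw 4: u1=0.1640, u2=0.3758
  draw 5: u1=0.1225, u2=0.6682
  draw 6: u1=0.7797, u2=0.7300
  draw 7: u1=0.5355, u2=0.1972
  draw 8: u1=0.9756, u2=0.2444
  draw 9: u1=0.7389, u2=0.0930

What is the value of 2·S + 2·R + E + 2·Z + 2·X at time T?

Value at T = 62

Check how each reaction changes W = 2·S + 2·R + E + 2·Z + 2·X (weight of products minus weight of reactants):
R1: Z -> S: (2·1) − (2·1) = 2 − 2 = 0
R2: X -> R: (2·1) − (2·1) = 2 − 2 = 0
R3: Z -> S: (2·1) − (2·1) = 2 − 2 = 0
Every reaction leaves W unchanged, so W is conserved and no simulation is needed: W(T) = W(0) = 2·9 + 2·8 + 2 + 2·6 + 2·7 = 62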